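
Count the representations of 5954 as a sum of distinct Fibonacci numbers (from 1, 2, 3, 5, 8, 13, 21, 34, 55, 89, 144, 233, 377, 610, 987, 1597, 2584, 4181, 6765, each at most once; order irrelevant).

45

Each representation comes from the Zeckendorf form by replacing some F_k with F_{k−1} + F_{k−2} where possible.
5954 = 4181+1597+144+21+8+3 = 4181+1597+144+21+8+2+1 = 4181+1597+89+55+21+8+3 = 4181+987+610+144+21+8+3 = … (41 more), for 45 in all.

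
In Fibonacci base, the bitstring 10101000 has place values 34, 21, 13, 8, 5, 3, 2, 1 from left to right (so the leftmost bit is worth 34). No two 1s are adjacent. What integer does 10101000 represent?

52

Summing the place values of the 1 bits: 34 + 13 + 5 = 52.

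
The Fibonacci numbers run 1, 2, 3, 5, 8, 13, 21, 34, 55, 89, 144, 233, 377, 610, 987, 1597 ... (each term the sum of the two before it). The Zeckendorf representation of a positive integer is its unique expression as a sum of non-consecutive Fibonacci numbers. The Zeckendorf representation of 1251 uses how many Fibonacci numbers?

5

987 ≤ 1251 < 1597, so take 987; remainder 264
233 ≤ 264 < 377, so take 233; remainder 31
21 ≤ 31 < 34, so take 21; remainder 10
8 ≤ 10 < 13, so take 8; remainder 2
2 ≤ 2 < 3, so take 2; remainder 0
1251 = 987 + 233 + 21 + 8 + 2, which has 5 terms.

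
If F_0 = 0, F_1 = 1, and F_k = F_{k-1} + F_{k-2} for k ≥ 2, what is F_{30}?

832040

Iterating the recurrence up to F_{24} = 46368 and F_{23} = 28657:
F_{25} = F_{24} + F_{23} = 46368 + 28657 = 75025
F_{26} = F_{25} + F_{24} = 75025 + 46368 = 121393
F_{27} = F_{26} + F_{25} = 121393 + 75025 = 196418
F_{28} = F_{27} + F_{26} = 196418 + 121393 = 317811
F_{29} = F_{28} + F_{27} = 317811 + 196418 = 514229
F_{30} = F_{29} + F_{28} = 514229 + 317811 = 832040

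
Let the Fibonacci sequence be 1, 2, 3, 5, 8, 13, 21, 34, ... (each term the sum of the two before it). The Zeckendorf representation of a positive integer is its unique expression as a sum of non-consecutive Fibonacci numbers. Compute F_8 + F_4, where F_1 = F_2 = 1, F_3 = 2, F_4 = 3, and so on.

F_8 + F_4 = 21 + 3 = 24.

24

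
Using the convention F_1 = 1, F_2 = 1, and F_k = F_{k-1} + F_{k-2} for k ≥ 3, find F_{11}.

Iterating the recurrence up to F_{3} = 2 and F_{2} = 1:
F_{4} = F_{3} + F_{2} = 2 + 1 = 3
F_{5} = F_{4} + F_{3} = 3 + 2 = 5
F_{6} = F_{5} + F_{4} = 5 + 3 = 8
F_{7} = F_{6} + F_{5} = 8 + 5 = 13
F_{8} = F_{7} + F_{6} = 13 + 8 = 21
F_{9} = F_{8} + F_{7} = 21 + 13 = 34
F_{10} = F_{9} + F_{8} = 34 + 21 = 55
F_{11} = F_{10} + F_{9} = 55 + 34 = 89

89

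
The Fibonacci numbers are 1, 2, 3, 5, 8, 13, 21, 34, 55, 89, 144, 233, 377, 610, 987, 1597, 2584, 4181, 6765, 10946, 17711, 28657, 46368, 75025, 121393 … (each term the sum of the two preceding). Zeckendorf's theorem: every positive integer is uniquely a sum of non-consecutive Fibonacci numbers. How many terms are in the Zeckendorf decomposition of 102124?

6

Greedy algorithm:
75025 ≤ 102124 < 121393, so take 75025; remainder 27099
17711 ≤ 27099 < 28657, so take 17711; remainder 9388
6765 ≤ 9388 < 10946, so take 6765; remainder 2623
2584 ≤ 2623 < 4181, so take 2584; remainder 39
34 ≤ 39 < 55, so take 34; remainder 5
5 ≤ 5 < 8, so take 5; remainder 0
102124 = 75025 + 17711 + 6765 + 2584 + 34 + 5, which has 6 terms.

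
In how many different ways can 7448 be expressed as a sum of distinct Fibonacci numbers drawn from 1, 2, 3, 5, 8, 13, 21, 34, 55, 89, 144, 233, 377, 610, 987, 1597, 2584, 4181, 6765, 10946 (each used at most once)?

Each representation comes from the Zeckendorf form by replacing some F_k with F_{k−1} + F_{k−2} where possible.
7448 = 6765+610+55+13+5 = 6765+610+55+13+3+2 = 6765+610+34+21+13+5 = … (51 more), for 54 in all.

54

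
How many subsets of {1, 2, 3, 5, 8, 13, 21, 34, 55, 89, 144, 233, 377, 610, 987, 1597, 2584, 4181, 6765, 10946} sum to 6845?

16

Starting from the Zeckendorf form and repeatedly splitting a term F_k into F_{k−1} + F_{k−2} (when neither is already used) reaches every representation.
6845 = 6765+55+21+3+1 = 6765+55+13+8+3+1 = 4181+2584+55+21+3+1 = 6765+34+21+13+8+3+1 = … (12 more), for 16 in all.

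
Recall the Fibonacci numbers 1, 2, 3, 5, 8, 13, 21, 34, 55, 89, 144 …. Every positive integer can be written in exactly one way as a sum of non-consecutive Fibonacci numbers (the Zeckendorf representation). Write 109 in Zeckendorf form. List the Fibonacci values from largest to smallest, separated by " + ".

Greedy algorithm:
largest Fibonacci ≤ 109 is 89; 109 − 89 = 20
largest Fibonacci ≤ 20 is 13; 20 − 13 = 7
largest Fibonacci ≤ 7 is 5; 7 − 5 = 2
largest Fibonacci ≤ 2 is 2; 2 − 2 = 0
So 109 = 89 + 13 + 5 + 2, with no two terms consecutive in the sequence.

89 + 13 + 5 + 2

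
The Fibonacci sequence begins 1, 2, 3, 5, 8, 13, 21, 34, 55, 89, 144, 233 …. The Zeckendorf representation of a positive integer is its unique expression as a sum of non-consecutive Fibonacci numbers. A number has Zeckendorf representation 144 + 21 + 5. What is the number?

170

144 + 21 + 5 = 170.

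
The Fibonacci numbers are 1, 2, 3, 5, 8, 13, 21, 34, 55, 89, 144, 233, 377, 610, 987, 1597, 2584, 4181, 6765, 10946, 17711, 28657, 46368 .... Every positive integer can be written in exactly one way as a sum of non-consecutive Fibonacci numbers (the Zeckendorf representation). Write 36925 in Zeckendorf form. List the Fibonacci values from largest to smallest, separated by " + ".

28657 + 6765 + 987 + 377 + 89 + 34 + 13 + 3

take 28657 (≤ 36925); 36925 − 28657 = 8268
take 6765 (≤ 8268); 8268 − 6765 = 1503
take 987 (≤ 1503); 1503 − 987 = 516
take 377 (≤ 516); 516 − 377 = 139
take 89 (≤ 139); 139 − 89 = 50
take 34 (≤ 50); 50 − 34 = 16
take 13 (≤ 16); 16 − 13 = 3
take 3 (≤ 3); 3 − 3 = 0
So 36925 = 28657 + 6765 + 987 + 377 + 89 + 34 + 13 + 3, with no two terms consecutive in the sequence.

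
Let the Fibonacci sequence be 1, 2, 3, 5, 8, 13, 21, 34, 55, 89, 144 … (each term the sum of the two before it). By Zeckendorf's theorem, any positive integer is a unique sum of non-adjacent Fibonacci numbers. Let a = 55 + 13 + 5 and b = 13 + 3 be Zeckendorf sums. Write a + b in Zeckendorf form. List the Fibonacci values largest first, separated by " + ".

The two numbers are 73 and 16, so their sum is 89.
subtract 89 from 89: 0 remains

89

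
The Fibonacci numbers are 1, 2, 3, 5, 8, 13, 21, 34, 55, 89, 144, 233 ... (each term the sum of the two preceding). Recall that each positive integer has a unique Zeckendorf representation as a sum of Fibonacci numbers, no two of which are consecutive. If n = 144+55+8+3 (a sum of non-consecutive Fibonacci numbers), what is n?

210

144+55+8+3 = 210.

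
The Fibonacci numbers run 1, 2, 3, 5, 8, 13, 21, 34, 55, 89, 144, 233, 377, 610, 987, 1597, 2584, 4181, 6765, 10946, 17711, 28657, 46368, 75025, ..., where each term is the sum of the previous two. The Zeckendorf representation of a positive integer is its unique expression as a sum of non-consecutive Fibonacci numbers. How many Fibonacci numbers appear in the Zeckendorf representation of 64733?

64733: greatest Fibonacci not exceeding it is 46368, leaving 18365
18365: greatest Fibonacci not exceeding it is 17711, leaving 654
654: greatest Fibonacci not exceeding it is 610, leaving 44
44: greatest Fibonacci not exceeding it is 34, leaving 10
10: greatest Fibonacci not exceeding it is 8, leaving 2
2: greatest Fibonacci not exceeding it is 2, leaving 0
64733 = 46368 + 17711 + 610 + 34 + 8 + 2, which has 6 terms.

6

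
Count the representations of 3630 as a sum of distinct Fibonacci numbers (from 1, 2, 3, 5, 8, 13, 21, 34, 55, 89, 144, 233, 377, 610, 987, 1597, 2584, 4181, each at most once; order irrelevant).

Starting from the Zeckendorf form and repeatedly splitting a term F_k into F_{k−1} + F_{k−2} (when neither is already used) reaches every representation.
3630 = 2584+987+55+3+1 = 2584+987+34+21+3+1 = 2584+610+377+55+3+1 = 2584+987+34+13+8+3+1 = 2584+610+377+34+21+3+1 = … (14 more), for 19 in all.

19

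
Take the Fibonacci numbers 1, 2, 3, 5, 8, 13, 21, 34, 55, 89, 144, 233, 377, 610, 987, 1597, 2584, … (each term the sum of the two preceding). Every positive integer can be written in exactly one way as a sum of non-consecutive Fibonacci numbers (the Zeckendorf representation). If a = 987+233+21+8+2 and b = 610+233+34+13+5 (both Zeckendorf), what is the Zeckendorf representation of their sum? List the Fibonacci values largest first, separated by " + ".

1597 + 377 + 144 + 21 + 5 + 2

The two numbers are 1251 and 895, so their sum is 2146.
2146 − 1597 = 549
549 − 377 = 172
172 − 144 = 28
28 − 21 = 7
7 − 5 = 2
2 − 2 = 0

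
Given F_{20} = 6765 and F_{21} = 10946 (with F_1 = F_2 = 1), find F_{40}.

102334155

By the doubling identity F_{2k} = F_k(2F_{k+1} − F_k): F_{40} = 6765·(2·10946 − 6765) = 6765·15127 = 102334155.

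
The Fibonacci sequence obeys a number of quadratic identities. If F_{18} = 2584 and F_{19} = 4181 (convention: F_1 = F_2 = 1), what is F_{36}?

14930352

By the doubling identity F_{2k} = F_k(2F_{k+1} − F_k): F_{36} = 2584·(2·4181 − 2584) = 2584·5778 = 14930352.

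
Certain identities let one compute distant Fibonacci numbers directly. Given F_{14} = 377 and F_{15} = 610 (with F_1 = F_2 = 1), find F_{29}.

514229

By F_{2k+1} = F_k² + F_{k+1}²: F_{29} = 377² + 610² = 142129 + 372100 = 514229.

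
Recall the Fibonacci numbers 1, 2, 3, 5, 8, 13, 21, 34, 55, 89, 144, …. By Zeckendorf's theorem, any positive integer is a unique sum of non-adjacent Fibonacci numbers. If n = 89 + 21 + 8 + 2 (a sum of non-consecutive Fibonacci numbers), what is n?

89 + 21 + 8 + 2 = 120.

120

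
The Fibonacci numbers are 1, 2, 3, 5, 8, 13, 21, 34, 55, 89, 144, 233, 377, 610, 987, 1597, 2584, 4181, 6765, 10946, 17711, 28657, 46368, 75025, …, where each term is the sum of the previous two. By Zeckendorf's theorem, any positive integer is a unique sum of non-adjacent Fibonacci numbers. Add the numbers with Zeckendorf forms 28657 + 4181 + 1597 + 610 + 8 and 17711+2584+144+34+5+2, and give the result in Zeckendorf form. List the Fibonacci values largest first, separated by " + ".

46368 + 6765 + 1597 + 610 + 144 + 34 + 13 + 2

The two numbers are 35053 and 20480, so their sum is 55533.
Repeatedly subtract the largest Fibonacci number that fits:
take 46368 (≤ 55533); 55533 − 46368 = 9165
take 6765 (≤ 9165); 9165 − 6765 = 2400
take 1597 (≤ 2400); 2400 − 1597 = 803
take 610 (≤ 803); 803 − 610 = 193
take 144 (≤ 193); 193 − 144 = 49
take 34 (≤ 49); 49 − 34 = 15
take 13 (≤ 15); 15 − 13 = 2
take 2 (≤ 2); 2 − 2 = 0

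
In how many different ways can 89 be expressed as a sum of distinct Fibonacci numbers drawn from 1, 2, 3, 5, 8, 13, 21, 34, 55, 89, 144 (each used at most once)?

89 = 89 = 55+34 = 55+21+13 = … (2 more), for 5 in all.

5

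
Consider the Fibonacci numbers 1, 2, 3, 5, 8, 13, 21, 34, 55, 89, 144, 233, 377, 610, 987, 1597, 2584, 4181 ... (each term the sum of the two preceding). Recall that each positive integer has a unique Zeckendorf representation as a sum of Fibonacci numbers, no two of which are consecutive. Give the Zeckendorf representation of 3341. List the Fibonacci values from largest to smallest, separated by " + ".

2584 + 610 + 144 + 3

Greedily peel off the largest Fibonacci term at each step:
largest Fibonacci ≤ 3341 is 2584; 3341 − 2584 = 757
largest Fibonacci ≤ 757 is 610; 757 − 610 = 147
largest Fibonacci ≤ 147 is 144; 147 − 144 = 3
largest Fibonacci ≤ 3 is 3; 3 − 3 = 0
So 3341 = 2584 + 610 + 144 + 3, with no two terms consecutive in the sequence.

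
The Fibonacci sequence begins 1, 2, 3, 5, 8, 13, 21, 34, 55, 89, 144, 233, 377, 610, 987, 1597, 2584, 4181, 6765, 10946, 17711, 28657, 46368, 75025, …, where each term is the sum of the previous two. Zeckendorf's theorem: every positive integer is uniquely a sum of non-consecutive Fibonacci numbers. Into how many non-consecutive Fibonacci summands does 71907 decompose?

Greedy algorithm:
71907: greatest Fibonacci not exceeding it is 46368, leaving 25539
25539: greatest Fibonacci not exceeding it is 17711, leaving 7828
7828: greatest Fibonacci not exceeding it is 6765, leaving 1063
1063: greatest Fibonacci not exceeding it is 987, leaving 76
76: greatest Fibonacci not exceeding it is 55, leaving 21
21: greatest Fibonacci not exceeding it is 21, leaving 0
71907 = 46368 + 17711 + 6765 + 987 + 55 + 21, which has 6 terms.

6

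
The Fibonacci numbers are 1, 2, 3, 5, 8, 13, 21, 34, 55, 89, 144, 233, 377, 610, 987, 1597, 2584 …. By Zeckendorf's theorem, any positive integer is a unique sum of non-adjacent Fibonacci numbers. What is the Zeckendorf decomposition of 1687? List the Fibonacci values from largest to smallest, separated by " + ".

1597 + 89 + 1

take 1597 (≤ 1687); 1687 − 1597 = 90
take 89 (≤ 90); 90 − 89 = 1
take 1 (≤ 1); 1 − 1 = 0
So 1687 = 1597 + 89 + 1, with no two terms consecutive in the sequence.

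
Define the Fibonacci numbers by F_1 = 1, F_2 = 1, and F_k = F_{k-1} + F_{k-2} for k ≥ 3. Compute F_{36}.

14930352

Iterating the recurrence up to F_{31} = 1346269 and F_{30} = 832040:
F_{32} = F_{31} + F_{30} = 1346269 + 832040 = 2178309
F_{33} = F_{32} + F_{31} = 2178309 + 1346269 = 3524578
F_{34} = F_{33} + F_{32} = 3524578 + 2178309 = 5702887
F_{35} = F_{34} + F_{33} = 5702887 + 3524578 = 9227465
F_{36} = F_{35} + F_{34} = 9227465 + 5702887 = 14930352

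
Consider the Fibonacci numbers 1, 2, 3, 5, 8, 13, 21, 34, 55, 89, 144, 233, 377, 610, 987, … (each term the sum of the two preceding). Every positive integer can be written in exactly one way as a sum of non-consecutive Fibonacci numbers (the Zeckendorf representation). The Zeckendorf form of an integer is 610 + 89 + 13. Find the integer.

712

610 + 89 + 13 = 712.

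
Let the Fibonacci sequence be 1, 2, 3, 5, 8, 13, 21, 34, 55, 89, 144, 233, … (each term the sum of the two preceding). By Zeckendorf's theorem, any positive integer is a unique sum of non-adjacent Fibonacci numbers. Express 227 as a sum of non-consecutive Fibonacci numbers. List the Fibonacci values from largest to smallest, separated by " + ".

subtract 144 from 227: 83 remains
subtract 55 from 83: 28 remains
subtract 21 from 28: 7 remains
subtract 5 from 7: 2 remains
subtract 2 from 2: 0 remains
So 227 = 144 + 55 + 21 + 5 + 2, with no two terms consecutive in the sequence.

144 + 55 + 21 + 5 + 2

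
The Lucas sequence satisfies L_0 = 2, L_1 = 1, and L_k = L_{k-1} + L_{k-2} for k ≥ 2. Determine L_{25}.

167761

Iterating the recurrence up to L_{19} = 9349 and L_{18} = 5778:
L_{20} = L_{19} + L_{18} = 9349 + 5778 = 15127
L_{21} = L_{20} + L_{19} = 15127 + 9349 = 24476
L_{22} = L_{21} + L_{20} = 24476 + 15127 = 39603
L_{23} = L_{22} + L_{21} = 39603 + 24476 = 64079
L_{24} = L_{23} + L_{22} = 64079 + 39603 = 103682
L_{25} = L_{24} + L_{23} = 103682 + 64079 = 167761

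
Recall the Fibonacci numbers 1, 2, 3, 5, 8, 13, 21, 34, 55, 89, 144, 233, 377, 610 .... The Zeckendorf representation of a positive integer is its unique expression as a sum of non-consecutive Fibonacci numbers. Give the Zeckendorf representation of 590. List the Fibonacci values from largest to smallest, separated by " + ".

subtract 377 from 590: 213 remains
subtract 144 from 213: 69 remains
subtract 55 from 69: 14 remains
subtract 13 from 14: 1 remains
subtract 1 from 1: 0 remains
So 590 = 377 + 144 + 55 + 13 + 1, with no two terms consecutive in the sequence.

377 + 144 + 55 + 13 + 1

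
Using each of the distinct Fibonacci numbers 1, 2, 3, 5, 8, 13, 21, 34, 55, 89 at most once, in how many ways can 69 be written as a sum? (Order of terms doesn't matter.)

6

Starting from the Zeckendorf form and repeatedly splitting a term F_k into F_{k−1} + F_{k−2} (when neither is already used) reaches every representation.
69 = 55+13+1 = 55+8+5+1 = 34+21+13+1 = … (3 more), for 6 in all.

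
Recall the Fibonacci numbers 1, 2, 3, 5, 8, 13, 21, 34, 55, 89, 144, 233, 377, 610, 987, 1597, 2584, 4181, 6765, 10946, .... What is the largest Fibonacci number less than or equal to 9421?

6765 ≤ 9421 < 10946, so the largest Fibonacci number not exceeding 9421 is 6765.

6765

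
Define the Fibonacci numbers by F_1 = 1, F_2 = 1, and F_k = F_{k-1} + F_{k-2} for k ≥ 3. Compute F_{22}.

17711

Iterating the recurrence up to F_{14} = 377 and F_{13} = 233:
F_{15} = F_{14} + F_{13} = 377 + 233 = 610
F_{16} = F_{15} + F_{14} = 610 + 377 = 987
F_{17} = F_{16} + F_{15} = 987 + 610 = 1597
F_{18} = F_{17} + F_{16} = 1597 + 987 = 2584
F_{19} = F_{18} + F_{17} = 2584 + 1597 = 4181
F_{20} = F_{19} + F_{18} = 4181 + 2584 = 6765
F_{21} = F_{20} + F_{19} = 6765 + 4181 = 10946
F_{22} = F_{21} + F_{20} = 10946 + 6765 = 17711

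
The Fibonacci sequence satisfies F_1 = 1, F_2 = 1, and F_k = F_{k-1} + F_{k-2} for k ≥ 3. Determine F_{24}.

46368

Iterating the recurrence up to F_{19} = 4181 and F_{18} = 2584:
F_{20} = F_{19} + F_{18} = 4181 + 2584 = 6765
F_{21} = F_{20} + F_{19} = 6765 + 4181 = 10946
F_{22} = F_{21} + F_{20} = 10946 + 6765 = 17711
F_{23} = F_{22} + F_{21} = 17711 + 10946 = 28657
F_{24} = F_{23} + F_{22} = 28657 + 17711 = 46368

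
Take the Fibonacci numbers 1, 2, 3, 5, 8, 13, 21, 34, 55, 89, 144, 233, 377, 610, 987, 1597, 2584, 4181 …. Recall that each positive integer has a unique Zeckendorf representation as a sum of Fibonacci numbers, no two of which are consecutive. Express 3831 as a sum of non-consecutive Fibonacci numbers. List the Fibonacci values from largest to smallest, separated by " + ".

3831: greatest Fibonacci not exceeding it is 2584, leaving 1247
1247: greatest Fibonacci not exceeding it is 987, leaving 260
260: greatest Fibonacci not exceeding it is 233, leaving 27
27: greatest Fibonacci not exceeding it is 21, leaving 6
6: greatest Fibonacci not exceeding it is 5, leaving 1
1: greatest Fibonacci not exceeding it is 1, leaving 0
So 3831 = 2584 + 987 + 233 + 21 + 5 + 1, with no two terms consecutive in the sequence.

2584 + 987 + 233 + 21 + 5 + 1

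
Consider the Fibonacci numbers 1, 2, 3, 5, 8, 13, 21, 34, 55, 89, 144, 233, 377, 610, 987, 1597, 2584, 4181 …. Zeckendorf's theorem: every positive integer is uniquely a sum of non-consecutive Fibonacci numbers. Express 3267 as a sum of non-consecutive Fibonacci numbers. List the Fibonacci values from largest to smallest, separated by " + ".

2584 ≤ 3267 < 4181, so take 2584; remainder 683
610 ≤ 683 < 987, so take 610; remainder 73
55 ≤ 73 < 89, so take 55; remainder 18
13 ≤ 18 < 21, so take 13; remainder 5
5 ≤ 5 < 8, so take 5; remainder 0
So 3267 = 2584 + 610 + 55 + 13 + 5, with no two terms consecutive in the sequence.

2584 + 610 + 55 + 13 + 5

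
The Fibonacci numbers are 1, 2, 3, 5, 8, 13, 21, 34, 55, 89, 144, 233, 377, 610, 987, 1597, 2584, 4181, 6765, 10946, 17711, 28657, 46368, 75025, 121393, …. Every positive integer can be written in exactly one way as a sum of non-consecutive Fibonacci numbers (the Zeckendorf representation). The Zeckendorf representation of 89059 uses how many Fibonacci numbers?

Greedily peel off the largest Fibonacci term at each step:
89059 − 75025 = 14034
14034 − 10946 = 3088
3088 − 2584 = 504
504 − 377 = 127
127 − 89 = 38
38 − 34 = 4
4 − 3 = 1
1 − 1 = 0
89059 = 75025 + 10946 + 2584 + 377 + 89 + 34 + 3 + 1, which has 8 terms.

8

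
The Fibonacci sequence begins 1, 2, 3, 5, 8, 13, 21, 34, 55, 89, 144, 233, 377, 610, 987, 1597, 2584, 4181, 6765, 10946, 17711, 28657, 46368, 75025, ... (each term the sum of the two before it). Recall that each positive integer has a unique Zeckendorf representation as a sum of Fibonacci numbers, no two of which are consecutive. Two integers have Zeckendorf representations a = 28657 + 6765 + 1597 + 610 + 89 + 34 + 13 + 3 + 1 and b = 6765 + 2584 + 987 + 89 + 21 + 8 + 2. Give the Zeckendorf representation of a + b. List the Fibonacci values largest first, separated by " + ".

The two numbers are 37769 and 10456, so their sum is 48225.
subtract 46368 from 48225: 1857 remains
subtract 1597 from 1857: 260 remains
subtract 233 from 260: 27 remains
subtract 21 from 27: 6 remains
subtract 5 from 6: 1 remains
subtract 1 from 1: 0 remains

46368 + 1597 + 233 + 21 + 5 + 1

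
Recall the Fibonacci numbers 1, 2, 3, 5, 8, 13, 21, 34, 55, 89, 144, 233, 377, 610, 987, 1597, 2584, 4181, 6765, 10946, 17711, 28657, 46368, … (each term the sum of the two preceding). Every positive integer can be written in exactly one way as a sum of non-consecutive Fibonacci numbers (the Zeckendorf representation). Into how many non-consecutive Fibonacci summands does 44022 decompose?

take 28657 (≤ 44022); 44022 − 28657 = 15365
take 10946 (≤ 15365); 15365 − 10946 = 4419
take 4181 (≤ 4419); 4419 − 4181 = 238
take 233 (≤ 238); 238 − 233 = 5
take 5 (≤ 5); 5 − 5 = 0
44022 = 28657 + 10946 + 4181 + 233 + 5, which has 5 terms.

5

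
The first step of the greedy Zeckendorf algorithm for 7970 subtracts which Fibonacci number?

6765

6765 ≤ 7970 < 10946, so the largest Fibonacci number not exceeding 7970 is 6765.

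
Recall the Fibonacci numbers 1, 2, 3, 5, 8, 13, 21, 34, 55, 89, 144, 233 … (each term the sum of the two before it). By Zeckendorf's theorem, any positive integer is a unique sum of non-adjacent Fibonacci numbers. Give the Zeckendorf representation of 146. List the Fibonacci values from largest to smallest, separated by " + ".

Greedily peel off the largest Fibonacci term at each step:
subtract 144 from 146: 2 remains
subtract 2 from 2: 0 remains
So 146 = 144 + 2, with no two terms consecutive in the sequence.

144 + 2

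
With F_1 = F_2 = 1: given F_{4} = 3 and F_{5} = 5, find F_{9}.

By F_{2k+1} = F_k² + F_{k+1}²: F_{9} = 3² + 5² = 9 + 25 = 34.

34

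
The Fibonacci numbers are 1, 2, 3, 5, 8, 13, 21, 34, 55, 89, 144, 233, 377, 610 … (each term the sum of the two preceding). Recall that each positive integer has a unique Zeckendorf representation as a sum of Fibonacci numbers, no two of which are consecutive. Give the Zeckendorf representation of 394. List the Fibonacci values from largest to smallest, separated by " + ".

largest Fibonacci ≤ 394 is 377; 394 − 377 = 17
largest Fibonacci ≤ 17 is 13; 17 − 13 = 4
largest Fibonacci ≤ 4 is 3; 4 − 3 = 1
largest Fibonacci ≤ 1 is 1; 1 − 1 = 0
So 394 = 377 + 13 + 3 + 1, with no two terms consecutive in the sequence.

377 + 13 + 3 + 1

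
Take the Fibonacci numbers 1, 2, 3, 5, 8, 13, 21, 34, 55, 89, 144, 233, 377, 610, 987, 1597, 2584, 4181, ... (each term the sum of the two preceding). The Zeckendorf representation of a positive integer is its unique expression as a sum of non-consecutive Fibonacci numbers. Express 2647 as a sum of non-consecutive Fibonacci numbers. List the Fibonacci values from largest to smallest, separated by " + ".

2584 + 55 + 8

Greedily peel off the largest Fibonacci term at each step:
largest Fibonacci ≤ 2647 is 2584; 2647 − 2584 = 63
largest Fibonacci ≤ 63 is 55; 63 − 55 = 8
largest Fibonacci ≤ 8 is 8; 8 − 8 = 0
So 2647 = 2584 + 55 + 8, with no two terms consecutive in the sequence.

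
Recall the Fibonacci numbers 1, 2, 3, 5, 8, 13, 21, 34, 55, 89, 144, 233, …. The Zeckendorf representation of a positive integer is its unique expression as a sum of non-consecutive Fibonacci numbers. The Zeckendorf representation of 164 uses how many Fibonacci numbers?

Repeatedly subtract the largest Fibonacci number that fits:
subtract 144 from 164: 20 remains
subtract 13 from 20: 7 remains
subtract 5 from 7: 2 remains
subtract 2 from 2: 0 remains
164 = 144 + 13 + 5 + 2, which has 4 terms.

4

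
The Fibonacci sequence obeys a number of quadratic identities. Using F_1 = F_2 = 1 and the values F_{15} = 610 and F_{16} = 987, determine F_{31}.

By F_{2k+1} = F_k² + F_{k+1}²: F_{31} = 610² + 987² = 372100 + 974169 = 1346269.

1346269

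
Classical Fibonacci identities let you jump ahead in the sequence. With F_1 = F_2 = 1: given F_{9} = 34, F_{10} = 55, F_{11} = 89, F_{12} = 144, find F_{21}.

By the addition formula F_{m+n} = F_m F_{n+1} + F_{m−1} F_n with m=12, n=9: F_{21} = 144·55 + 89·34 = 7920 + 3026 = 10946.

10946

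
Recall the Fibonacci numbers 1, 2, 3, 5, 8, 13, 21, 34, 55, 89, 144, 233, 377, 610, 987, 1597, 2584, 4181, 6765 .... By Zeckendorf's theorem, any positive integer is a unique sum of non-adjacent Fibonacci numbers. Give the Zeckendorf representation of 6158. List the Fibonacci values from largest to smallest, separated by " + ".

6158: greatest Fibonacci not exceeding it is 4181, leaving 1977
1977: greatest Fibonacci not exceeding it is 1597, leaving 380
380: greatest Fibonacci not exceeding it is 377, leaving 3
3: greatest Fibonacci not exceeding it is 3, leaving 0
So 6158 = 4181 + 1597 + 377 + 3, with no two terms consecutive in the sequence.

4181 + 1597 + 377 + 3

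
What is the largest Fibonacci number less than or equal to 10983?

10946

10946 ≤ 10983 < 17711, so the largest Fibonacci number not exceeding 10983 is 10946.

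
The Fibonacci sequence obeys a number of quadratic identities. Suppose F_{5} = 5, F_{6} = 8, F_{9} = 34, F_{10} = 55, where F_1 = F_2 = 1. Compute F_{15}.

By the addition formula F_{m+n} = F_m F_{n+1} + F_{m−1} F_n with m=10, n=5: F_{15} = 55·8 + 34·5 = 440 + 170 = 610.

610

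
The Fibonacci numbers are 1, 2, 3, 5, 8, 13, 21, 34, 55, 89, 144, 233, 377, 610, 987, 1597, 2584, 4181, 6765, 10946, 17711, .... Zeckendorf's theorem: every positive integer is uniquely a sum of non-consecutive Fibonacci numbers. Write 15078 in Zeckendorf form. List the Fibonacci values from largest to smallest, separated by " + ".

Repeatedly subtract the largest Fibonacci number that fits:
15078: greatest Fibonacci not exceeding it is 10946, leaving 4132
4132: greatest Fibonacci not exceeding it is 2584, leaving 1548
1548: greatest Fibonacci not exceeding it is 987, leaving 561
561: greatest Fibonacci not exceeding it is 377, leaving 184
184: greatest Fibonacci not exceeding it is 144, leaving 40
40: greatest Fibonacci not exceeding it is 34, leaving 6
6: greatest Fibonacci not exceeding it is 5, leaving 1
1: greatest Fibonacci not exceeding it is 1, leaving 0
So 15078 = 10946 + 2584 + 987 + 377 + 144 + 34 + 5 + 1, with no two terms consecutive in the sequence.

10946 + 2584 + 987 + 377 + 144 + 34 + 5 + 1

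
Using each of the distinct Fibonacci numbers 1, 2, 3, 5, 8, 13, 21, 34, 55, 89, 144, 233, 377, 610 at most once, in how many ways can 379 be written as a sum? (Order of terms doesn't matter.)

6

Starting from the Zeckendorf form and repeatedly splitting a term F_k into F_{k−1} + F_{k−2} (when neither is already used) reaches every representation.
379 = 377+2 = 233+144+2 = 233+89+55+2 = 233+89+34+21+2 = … (2 more), for 6 in all.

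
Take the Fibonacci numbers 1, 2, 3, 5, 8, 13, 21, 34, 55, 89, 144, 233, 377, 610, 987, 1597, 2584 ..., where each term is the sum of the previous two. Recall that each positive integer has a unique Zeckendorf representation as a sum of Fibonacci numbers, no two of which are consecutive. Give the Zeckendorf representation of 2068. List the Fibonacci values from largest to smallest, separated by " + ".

1597 + 377 + 89 + 5

Greedy algorithm:
subtract 1597 from 2068: 471 remains
subtract 377 from 471: 94 remains
subtract 89 from 94: 5 remains
subtract 5 from 5: 0 remains
So 2068 = 1597 + 377 + 89 + 5, with no two terms consecutive in the sequence.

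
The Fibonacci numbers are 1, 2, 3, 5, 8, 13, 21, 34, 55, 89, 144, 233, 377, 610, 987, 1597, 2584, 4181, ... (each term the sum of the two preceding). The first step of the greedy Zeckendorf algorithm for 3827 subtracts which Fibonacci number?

2584

2584 ≤ 3827 < 4181, so the largest Fibonacci number not exceeding 3827 is 2584.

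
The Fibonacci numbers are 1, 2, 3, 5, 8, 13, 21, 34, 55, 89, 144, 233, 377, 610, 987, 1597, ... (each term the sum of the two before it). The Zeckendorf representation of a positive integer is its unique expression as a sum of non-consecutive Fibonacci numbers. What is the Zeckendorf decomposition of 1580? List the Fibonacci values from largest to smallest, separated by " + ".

Repeatedly subtract the largest Fibonacci number that fits:
subtract 987 from 1580: 593 remains
subtract 377 from 593: 216 remains
subtract 144 from 216: 72 remains
subtract 55 from 72: 17 remains
subtract 13 from 17: 4 remains
subtract 3 from 4: 1 remains
subtract 1 from 1: 0 remains
So 1580 = 987 + 377 + 144 + 55 + 13 + 3 + 1, with no two terms consecutive in the sequence.

987 + 377 + 144 + 55 + 13 + 3 + 1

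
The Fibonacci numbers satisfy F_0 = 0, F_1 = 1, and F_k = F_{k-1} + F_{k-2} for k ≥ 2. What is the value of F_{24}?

46368

Iterating the recurrence up to F_{17} = 1597 and F_{16} = 987:
F_{18} = F_{17} + F_{16} = 1597 + 987 = 2584
F_{19} = F_{18} + F_{17} = 2584 + 1597 = 4181
F_{20} = F_{19} + F_{18} = 4181 + 2584 = 6765
F_{21} = F_{20} + F_{19} = 6765 + 4181 = 10946
F_{22} = F_{21} + F_{20} = 10946 + 6765 = 17711
F_{23} = F_{22} + F_{21} = 17711 + 10946 = 28657
F_{24} = F_{23} + F_{22} = 28657 + 17711 = 46368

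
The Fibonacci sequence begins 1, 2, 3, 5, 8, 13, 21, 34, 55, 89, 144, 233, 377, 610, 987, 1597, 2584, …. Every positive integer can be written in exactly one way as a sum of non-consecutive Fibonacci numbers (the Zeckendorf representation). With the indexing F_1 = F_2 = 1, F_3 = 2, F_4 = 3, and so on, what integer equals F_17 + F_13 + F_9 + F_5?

F_17 + F_13 + F_9 + F_5 = 1597 + 233 + 34 + 5 = 1869.

1869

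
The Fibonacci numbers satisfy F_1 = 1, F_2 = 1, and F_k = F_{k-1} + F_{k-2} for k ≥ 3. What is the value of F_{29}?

514229

Iterating the recurrence up to F_{23} = 28657 and F_{22} = 17711:
F_{24} = F_{23} + F_{22} = 28657 + 17711 = 46368
F_{25} = F_{24} + F_{23} = 46368 + 28657 = 75025
F_{26} = F_{25} + F_{24} = 75025 + 46368 = 121393
F_{27} = F_{26} + F_{25} = 121393 + 75025 = 196418
F_{28} = F_{27} + F_{26} = 196418 + 121393 = 317811
F_{29} = F_{28} + F_{27} = 317811 + 196418 = 514229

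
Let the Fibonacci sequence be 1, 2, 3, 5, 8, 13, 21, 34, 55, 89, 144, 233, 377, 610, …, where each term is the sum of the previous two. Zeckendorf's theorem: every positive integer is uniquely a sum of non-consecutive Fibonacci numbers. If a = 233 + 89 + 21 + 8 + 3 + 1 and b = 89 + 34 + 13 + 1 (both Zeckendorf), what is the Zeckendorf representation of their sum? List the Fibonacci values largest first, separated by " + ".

377 + 89 + 21 + 5

The two numbers are 355 and 137, so their sum is 492.
take 377 (≤ 492); 492 − 377 = 115
take 89 (≤ 115); 115 − 89 = 26
take 21 (≤ 26); 26 − 21 = 5
take 5 (≤ 5); 5 − 5 = 0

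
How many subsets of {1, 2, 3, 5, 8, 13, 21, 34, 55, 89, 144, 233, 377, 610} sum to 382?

10

382 = 377+5 = 377+3+2 = 233+144+5 = 233+144+3+2 = … (6 more), for 10 in all.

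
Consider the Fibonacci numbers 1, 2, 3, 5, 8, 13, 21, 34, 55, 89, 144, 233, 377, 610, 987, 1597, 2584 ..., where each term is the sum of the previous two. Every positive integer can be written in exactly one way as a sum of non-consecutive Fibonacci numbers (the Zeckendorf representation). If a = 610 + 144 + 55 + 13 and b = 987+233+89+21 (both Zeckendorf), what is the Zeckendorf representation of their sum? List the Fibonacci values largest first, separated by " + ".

The two numbers are 822 and 1330, so their sum is 2152.
Greedy algorithm:
subtract 1597 from 2152: 555 remains
subtract 377 from 555: 178 remains
subtract 144 from 178: 34 remains
subtract 34 from 34: 0 remains

1597 + 377 + 144 + 34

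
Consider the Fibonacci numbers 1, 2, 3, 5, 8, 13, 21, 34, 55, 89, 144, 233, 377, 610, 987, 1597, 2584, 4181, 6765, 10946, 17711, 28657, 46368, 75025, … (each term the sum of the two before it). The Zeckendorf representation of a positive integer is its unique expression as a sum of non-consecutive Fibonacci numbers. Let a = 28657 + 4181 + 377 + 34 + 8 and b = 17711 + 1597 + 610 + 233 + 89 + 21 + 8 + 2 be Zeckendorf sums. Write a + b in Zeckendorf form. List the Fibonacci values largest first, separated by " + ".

The two numbers are 33257 and 20271, so their sum is 53528.
take 46368 (≤ 53528); 53528 − 46368 = 7160
take 6765 (≤ 7160); 7160 − 6765 = 395
take 377 (≤ 395); 395 − 377 = 18
take 13 (≤ 18); 18 − 13 = 5
take 5 (≤ 5); 5 − 5 = 0

46368 + 6765 + 377 + 13 + 5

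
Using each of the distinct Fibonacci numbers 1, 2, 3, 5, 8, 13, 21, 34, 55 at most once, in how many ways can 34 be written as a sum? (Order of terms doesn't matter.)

4

Starting from the Zeckendorf form and repeatedly splitting a term F_k into F_{k−1} + F_{k−2} (when neither is already used) reaches every representation.
34 = 34 = 21+13 = 21+8+5 = … (1 more), for 4 in all.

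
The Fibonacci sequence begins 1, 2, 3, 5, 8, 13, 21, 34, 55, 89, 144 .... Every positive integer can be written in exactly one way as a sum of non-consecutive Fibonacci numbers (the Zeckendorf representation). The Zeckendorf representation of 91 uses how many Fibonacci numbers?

take 89 (≤ 91); 91 − 89 = 2
take 2 (≤ 2); 2 − 2 = 0
91 = 89 + 2, which has 2 terms.

2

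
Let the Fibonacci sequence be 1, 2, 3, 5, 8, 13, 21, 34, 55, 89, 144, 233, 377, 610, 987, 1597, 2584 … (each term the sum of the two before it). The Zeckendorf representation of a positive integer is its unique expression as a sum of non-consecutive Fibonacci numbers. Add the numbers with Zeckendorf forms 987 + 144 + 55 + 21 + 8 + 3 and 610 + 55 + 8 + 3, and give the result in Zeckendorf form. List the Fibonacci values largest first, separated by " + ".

1597 + 233 + 55 + 8 + 1

The two numbers are 1218 and 676, so their sum is 1894.
take 1597 (≤ 1894); 1894 − 1597 = 297
take 233 (≤ 297); 297 − 233 = 64
take 55 (≤ 64); 64 − 55 = 9
take 8 (≤ 9); 9 − 8 = 1
take 1 (≤ 1); 1 − 1 = 0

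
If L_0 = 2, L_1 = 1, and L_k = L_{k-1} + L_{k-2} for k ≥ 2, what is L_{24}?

103682

Iterating the recurrence up to L_{19} = 9349 and L_{18} = 5778:
L_{20} = L_{19} + L_{18} = 9349 + 5778 = 15127
L_{21} = L_{20} + L_{19} = 15127 + 9349 = 24476
L_{22} = L_{21} + L_{20} = 24476 + 15127 = 39603
L_{23} = L_{22} + L_{21} = 39603 + 24476 = 64079
L_{24} = L_{23} + L_{22} = 64079 + 39603 = 103682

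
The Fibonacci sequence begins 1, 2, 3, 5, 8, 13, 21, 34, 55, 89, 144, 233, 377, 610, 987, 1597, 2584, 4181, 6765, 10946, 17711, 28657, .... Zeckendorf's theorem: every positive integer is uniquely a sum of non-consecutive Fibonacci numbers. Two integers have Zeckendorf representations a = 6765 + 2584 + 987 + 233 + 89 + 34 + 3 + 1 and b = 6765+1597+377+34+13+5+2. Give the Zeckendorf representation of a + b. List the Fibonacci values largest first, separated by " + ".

The two numbers are 10696 and 8793, so their sum is 19489.
17711 ≤ 19489 < 28657, so take 17711; remainder 1778
1597 ≤ 1778 < 2584, so take 1597; remainder 181
144 ≤ 181 < 233, so take 144; remainder 37
34 ≤ 37 < 55, so take 34; remainder 3
3 ≤ 3 < 5, so take 3; remainder 0

17711 + 1597 + 144 + 34 + 3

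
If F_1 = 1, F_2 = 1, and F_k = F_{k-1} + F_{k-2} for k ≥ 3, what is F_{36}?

14930352

Iterating the recurrence up to F_{29} = 514229 and F_{28} = 317811:
F_{30} = F_{29} + F_{28} = 514229 + 317811 = 832040
F_{31} = F_{30} + F_{29} = 832040 + 514229 = 1346269
F_{32} = F_{31} + F_{30} = 1346269 + 832040 = 2178309
F_{33} = F_{32} + F_{31} = 2178309 + 1346269 = 3524578
F_{34} = F_{33} + F_{32} = 3524578 + 2178309 = 5702887
F_{35} = F_{34} + F_{33} = 5702887 + 3524578 = 9227465
F_{36} = F_{35} + F_{34} = 9227465 + 5702887 = 14930352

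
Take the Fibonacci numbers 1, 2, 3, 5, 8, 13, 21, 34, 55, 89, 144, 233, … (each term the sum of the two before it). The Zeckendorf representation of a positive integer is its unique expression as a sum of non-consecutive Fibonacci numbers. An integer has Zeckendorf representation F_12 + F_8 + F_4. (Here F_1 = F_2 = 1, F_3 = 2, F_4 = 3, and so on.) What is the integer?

F_12 + F_8 + F_4 = 144 + 21 + 3 = 168.

168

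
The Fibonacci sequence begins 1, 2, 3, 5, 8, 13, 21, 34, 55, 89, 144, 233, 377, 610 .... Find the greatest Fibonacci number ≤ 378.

377

377 ≤ 378 < 610, so the largest Fibonacci number not exceeding 378 is 377.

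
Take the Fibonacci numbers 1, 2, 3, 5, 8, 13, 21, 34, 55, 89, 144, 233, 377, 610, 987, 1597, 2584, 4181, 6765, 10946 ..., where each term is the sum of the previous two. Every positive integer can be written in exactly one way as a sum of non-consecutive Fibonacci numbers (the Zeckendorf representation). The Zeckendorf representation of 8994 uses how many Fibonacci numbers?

5

Repeatedly subtract the largest Fibonacci number that fits:
6765 ≤ 8994 < 10946, so take 6765; remainder 2229
1597 ≤ 2229 < 2584, so take 1597; remainder 632
610 ≤ 632 < 987, so take 610; remainder 22
21 ≤ 22 < 34, so take 21; remainder 1
1 ≤ 1 < 2, so take 1; remainder 0
8994 = 6765 + 1597 + 610 + 21 + 1, which has 5 terms.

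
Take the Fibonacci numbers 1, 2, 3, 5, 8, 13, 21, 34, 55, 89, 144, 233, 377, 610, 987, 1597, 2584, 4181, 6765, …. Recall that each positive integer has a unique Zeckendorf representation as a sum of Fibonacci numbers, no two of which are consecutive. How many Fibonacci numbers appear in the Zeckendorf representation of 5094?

6

largest Fibonacci ≤ 5094 is 4181; 5094 − 4181 = 913
largest Fibonacci ≤ 913 is 610; 913 − 610 = 303
largest Fibonacci ≤ 303 is 233; 303 − 233 = 70
largest Fibonacci ≤ 70 is 55; 70 − 55 = 15
largest Fibonacci ≤ 15 is 13; 15 − 13 = 2
largest Fibonacci ≤ 2 is 2; 2 − 2 = 0
5094 = 4181 + 610 + 233 + 55 + 13 + 2, which has 6 terms.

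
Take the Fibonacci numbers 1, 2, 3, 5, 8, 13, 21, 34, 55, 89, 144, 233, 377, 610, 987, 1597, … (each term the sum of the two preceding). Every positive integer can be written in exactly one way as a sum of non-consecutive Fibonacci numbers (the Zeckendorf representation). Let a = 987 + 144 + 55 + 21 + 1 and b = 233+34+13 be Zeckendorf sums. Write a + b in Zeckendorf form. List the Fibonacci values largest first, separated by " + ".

987 + 377 + 89 + 34 + 1

The two numbers are 1208 and 280, so their sum is 1488.
1488 − 987 = 501
501 − 377 = 124
124 − 89 = 35
35 − 34 = 1
1 − 1 = 0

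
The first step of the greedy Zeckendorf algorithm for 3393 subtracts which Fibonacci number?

2584 ≤ 3393 < 4181, so the largest Fibonacci number not exceeding 3393 is 2584.

2584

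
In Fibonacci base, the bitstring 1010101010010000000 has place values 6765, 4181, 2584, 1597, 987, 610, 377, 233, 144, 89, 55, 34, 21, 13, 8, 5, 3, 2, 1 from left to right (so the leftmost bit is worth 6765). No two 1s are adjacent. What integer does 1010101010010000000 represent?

Summing the place values of the 1 bits: 6765 + 2584 + 987 + 377 + 144 + 34 = 10891.

10891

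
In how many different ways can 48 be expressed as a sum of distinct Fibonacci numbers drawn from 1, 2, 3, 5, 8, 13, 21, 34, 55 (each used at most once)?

Each representation comes from the Zeckendorf form by replacing some F_k with F_{k−1} + F_{k−2} where possible.
48 = 34+13+1 = 34+8+5+1 = 34+8+3+2+1 = 21+13+8+5+1 = … (1 more), for 5 in all.

5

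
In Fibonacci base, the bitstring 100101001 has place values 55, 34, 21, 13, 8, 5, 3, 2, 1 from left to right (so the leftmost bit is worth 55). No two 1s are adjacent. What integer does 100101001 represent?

74

Summing the place values of the 1 bits: 55 + 13 + 5 + 1 = 74.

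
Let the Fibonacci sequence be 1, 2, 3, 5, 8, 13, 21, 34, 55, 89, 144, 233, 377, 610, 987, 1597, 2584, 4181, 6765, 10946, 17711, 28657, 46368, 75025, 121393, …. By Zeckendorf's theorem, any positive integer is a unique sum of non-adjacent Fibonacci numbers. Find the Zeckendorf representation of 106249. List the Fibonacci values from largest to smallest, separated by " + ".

75025 ≤ 106249 < 121393, so take 75025; remainder 31224
28657 ≤ 31224 < 46368, so take 28657; remainder 2567
1597 ≤ 2567 < 2584, so take 1597; remainder 970
610 ≤ 970 < 987, so take 610; remainder 360
233 ≤ 360 < 377, so take 233; remainder 127
89 ≤ 127 < 144, so take 89; remainder 38
34 ≤ 38 < 55, so take 34; remainder 4
3 ≤ 4 < 5, so take 3; remainder 1
1 ≤ 1 < 2, so take 1; remainder 0
So 106249 = 75025 + 28657 + 1597 + 610 + 233 + 89 + 34 + 3 + 1, with no two terms consecutive in the sequence.

75025 + 28657 + 1597 + 610 + 233 + 89 + 34 + 3 + 1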